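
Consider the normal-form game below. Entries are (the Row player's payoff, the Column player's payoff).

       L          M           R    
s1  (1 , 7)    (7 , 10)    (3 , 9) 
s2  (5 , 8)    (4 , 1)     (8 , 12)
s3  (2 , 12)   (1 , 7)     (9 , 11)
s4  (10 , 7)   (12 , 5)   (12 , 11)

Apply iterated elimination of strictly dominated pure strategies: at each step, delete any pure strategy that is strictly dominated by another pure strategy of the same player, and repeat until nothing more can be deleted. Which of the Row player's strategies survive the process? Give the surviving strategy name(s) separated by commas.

s4

For the Row player, s4 strictly dominates s1 on the remaining columns (L: 10>1, M: 12>7, R: 12>3); eliminate s1.
For the Row player, s4 strictly dominates s2 on the remaining columns (L: 10>5, M: 12>4, R: 12>8); eliminate s2.
The Row player's strategy s3 is strictly dominated by s4 (L: 10>2, M: 12>1, R: 12>9) and is removed.
The Column player's strategy L is strictly dominated by R (s4: 11>7) and is removed.
Column M is eliminated: R beats it against every remaining row (s4: 11>5).
Among the remaining strategies, none is strictly dominated by another pure strategy of the same player, so the elimination stops.
Surviving strategies — the Row player: {s4}; the Column player: {R}.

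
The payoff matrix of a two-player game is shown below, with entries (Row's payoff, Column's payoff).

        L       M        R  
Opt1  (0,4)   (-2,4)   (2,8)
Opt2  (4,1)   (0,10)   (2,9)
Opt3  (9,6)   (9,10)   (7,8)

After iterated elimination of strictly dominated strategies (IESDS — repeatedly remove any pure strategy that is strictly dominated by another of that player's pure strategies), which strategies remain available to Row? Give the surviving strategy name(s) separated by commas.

Row's strategy Opt1 is strictly dominated by Opt3 (L: 9>0, M: 9>-2, R: 7>2) and is removed.
Row's strategy Opt2 is strictly dominated by Opt3 (L: 9>4, M: 9>0, R: 7>2) and is removed.
Column L is eliminated: M beats it against every remaining row (Opt3: 10>6).
Column's strategy R is strictly dominated by M (Opt3: 10>8) and is removed.
Among the remaining strategies, none is strictly dominated by another pure strategy of the same player, so the elimination stops.
Surviving strategies — Row: {Opt3}; Column: {M}.

Opt3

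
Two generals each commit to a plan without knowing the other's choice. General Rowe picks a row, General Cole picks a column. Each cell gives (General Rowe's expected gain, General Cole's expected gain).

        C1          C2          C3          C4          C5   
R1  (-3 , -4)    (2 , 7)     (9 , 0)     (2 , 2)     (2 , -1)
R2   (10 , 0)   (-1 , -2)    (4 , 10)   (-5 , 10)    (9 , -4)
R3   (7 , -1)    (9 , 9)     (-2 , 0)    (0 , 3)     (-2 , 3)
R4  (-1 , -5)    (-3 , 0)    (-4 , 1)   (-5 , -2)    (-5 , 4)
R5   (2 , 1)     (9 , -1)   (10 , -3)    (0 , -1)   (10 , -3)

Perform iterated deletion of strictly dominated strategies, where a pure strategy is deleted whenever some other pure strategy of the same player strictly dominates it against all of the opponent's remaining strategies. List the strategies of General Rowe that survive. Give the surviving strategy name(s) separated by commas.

General Rowe's strategy R4 is strictly dominated by R3 (C1: 7>-1, C2: 9>-3, C3: -2>-4, C4: 0>-5, C5: -2>-5) and is removed.
For General Cole, C2 strictly dominates C5 on the remaining rows (R1: 7>-1, R2: -2>-4, R3: 9>3, R5: -1>-3); eliminate C5.
Among the remaining strategies, none is strictly dominated by another pure strategy of the same player, so the elimination stops.
Surviving strategies — General Rowe: {R1, R2, R3, R5}; General Cole: {C1, C2, C3, C4}.

R1, R2, R3, R5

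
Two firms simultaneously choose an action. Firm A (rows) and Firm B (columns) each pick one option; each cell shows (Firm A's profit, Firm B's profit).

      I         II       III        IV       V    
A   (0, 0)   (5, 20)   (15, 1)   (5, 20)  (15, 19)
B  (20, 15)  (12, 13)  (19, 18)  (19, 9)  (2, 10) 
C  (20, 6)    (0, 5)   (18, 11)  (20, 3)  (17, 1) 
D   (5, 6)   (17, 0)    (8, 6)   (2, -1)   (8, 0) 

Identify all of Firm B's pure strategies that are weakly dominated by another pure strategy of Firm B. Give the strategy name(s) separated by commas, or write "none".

I, IV, V

I is weakly dominated by III (A: 1>0, B: 18>15, C: 11>6, D: 6=6).
II is not dominated — it holds its own against I at A (20>0); III at A (20>1); IV at B (13>9); V at A (20>19).
III is not dominated — it holds its own against I at A (1>0); II at B (18>13); IV at B (18>9); V at B (18>10).
IV: dominated, since II does at least as well everywhere (A: 20=20, B: 13>9, C: 5>3, D: 0>-1).
V is weakly dominated by II (A: 20>19, B: 13>10, C: 5>1, D: 0=0).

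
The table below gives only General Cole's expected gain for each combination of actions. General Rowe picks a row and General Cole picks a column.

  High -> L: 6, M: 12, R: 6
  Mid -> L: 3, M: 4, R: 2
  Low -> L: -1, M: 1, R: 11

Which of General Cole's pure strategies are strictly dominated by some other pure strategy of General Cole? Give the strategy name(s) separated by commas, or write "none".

L: dominated, since M does at least as well everywhere (High: 12>6, Mid: 4>3, Low: 1>-1).
Nothing dominates M: L at High (12>6); R at High (12>6).
R: no other strategy beats it everywhere (L at High (6=6); M at Low (11>1)).

L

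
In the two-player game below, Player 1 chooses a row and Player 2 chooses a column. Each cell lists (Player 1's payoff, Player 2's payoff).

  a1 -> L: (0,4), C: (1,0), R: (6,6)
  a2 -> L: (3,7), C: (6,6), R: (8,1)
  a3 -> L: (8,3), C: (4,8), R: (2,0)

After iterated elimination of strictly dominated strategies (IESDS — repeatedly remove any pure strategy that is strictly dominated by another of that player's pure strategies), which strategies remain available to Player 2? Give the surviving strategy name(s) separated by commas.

L, C

Player 1's strategy a1 is strictly dominated by a2 (L: 3>0, C: 6>1, R: 8>6) and is removed.
Player 2's strategy R is strictly dominated by L (a2: 7>1, a3: 3>0) and is removed.
Among the remaining strategies, none is strictly dominated by another pure strategy of the same player, so the elimination stops.
Surviving strategies — Player 1: {a2, a3}; Player 2: {L, C}.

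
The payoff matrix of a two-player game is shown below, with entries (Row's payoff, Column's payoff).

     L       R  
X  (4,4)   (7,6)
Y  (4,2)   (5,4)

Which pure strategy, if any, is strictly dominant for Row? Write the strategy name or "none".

X fails to dominate Y at L (4=4).
Y fails to dominate X at L (4=4).
No single strategy dominates all the others.

none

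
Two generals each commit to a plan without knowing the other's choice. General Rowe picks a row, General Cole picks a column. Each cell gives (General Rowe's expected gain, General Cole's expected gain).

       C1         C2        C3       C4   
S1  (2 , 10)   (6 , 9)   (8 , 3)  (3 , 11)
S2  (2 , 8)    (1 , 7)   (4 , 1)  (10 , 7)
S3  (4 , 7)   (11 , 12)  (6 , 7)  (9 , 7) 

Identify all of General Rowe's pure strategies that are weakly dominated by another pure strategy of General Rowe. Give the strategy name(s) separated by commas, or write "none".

none

Nothing dominates S1: S2 at C2 (6>1); S3 at C3 (8>6).
Nothing dominates S2: S1 at C4 (10>3); S3 at C4 (10>9).
S3: no other strategy beats it everywhere (S1 at C1 (4>2); S2 at C1 (4>2)).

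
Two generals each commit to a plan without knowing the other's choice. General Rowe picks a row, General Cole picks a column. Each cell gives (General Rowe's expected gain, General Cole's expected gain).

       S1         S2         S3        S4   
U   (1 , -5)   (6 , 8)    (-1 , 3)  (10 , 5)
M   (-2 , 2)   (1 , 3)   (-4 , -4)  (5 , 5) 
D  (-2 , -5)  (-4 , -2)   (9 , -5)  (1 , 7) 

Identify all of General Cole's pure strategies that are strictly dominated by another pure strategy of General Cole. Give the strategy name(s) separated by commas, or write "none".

S1, S3

S2 strictly dominates S1 — U: 8>-5, M: 3>2, D: -2>-5.
S2 is not dominated — it holds its own against S1 at U (8>-5); S3 at U (8>3); S4 at U (8>5).
S2 strictly dominates S3 — U: 8>3, M: 3>-4, D: -2>-5.
S4: no other strategy beats it everywhere (S1 at U (5>-5); S2 at M (5>3); S3 at U (5>3)).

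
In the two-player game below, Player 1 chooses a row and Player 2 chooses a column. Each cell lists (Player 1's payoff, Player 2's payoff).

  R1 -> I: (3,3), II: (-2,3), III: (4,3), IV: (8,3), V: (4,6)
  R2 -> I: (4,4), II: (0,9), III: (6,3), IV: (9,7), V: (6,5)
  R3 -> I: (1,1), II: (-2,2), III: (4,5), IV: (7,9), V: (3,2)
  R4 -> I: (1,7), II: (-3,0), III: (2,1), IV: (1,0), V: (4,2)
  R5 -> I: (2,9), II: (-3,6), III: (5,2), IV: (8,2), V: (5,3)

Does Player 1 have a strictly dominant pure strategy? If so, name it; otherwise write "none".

R2

R2 vs R1: I: 4>3, II: 0>-2, III: 6>4, IV: 9>8, V: 6>4.
R2 vs R3: I: 4>1, II: 0>-2, III: 6>4, IV: 9>7, V: 6>3.
R2 vs R4: I: 4>1, II: 0>-3, III: 6>2, IV: 9>1, V: 6>4.
R2 vs R5: I: 4>2, II: 0>-3, III: 6>5, IV: 9>8, V: 6>5.
R2 strictly beats every other strategy against every opponent action, so it is strictly dominant.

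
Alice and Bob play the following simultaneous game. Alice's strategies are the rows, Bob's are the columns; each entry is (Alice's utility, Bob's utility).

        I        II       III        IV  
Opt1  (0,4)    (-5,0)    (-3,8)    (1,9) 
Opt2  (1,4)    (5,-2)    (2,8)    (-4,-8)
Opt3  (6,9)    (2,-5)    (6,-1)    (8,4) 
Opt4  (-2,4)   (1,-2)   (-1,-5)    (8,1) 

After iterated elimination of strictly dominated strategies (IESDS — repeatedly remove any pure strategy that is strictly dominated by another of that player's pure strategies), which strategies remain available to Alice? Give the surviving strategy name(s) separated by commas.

For Alice, Opt3 strictly dominates Opt1 on the remaining columns (I: 6>0, II: 2>-5, III: 6>-3, IV: 8>1); eliminate Opt1.
For Bob, I strictly dominates II on the remaining rows (Opt2: 4>-2, Opt3: 9>-5, Opt4: 4>-2); eliminate II.
Alice's strategy Opt2 is strictly dominated by Opt3 (I: 6>1, III: 6>2, IV: 8>-4) and is removed.
For Bob, I strictly dominates III on the remaining rows (Opt3: 9>-1, Opt4: 4>-5); eliminate III.
For Bob, I strictly dominates IV on the remaining rows (Opt3: 9>4, Opt4: 4>1); eliminate IV.
Alice's strategy Opt4 is strictly dominated by Opt3 (I: 6>-2) and is removed.
Among the remaining strategies, none is strictly dominated by another pure strategy of the same player, so the elimination stops.
Surviving strategies — Alice: {Opt3}; Bob: {I}.

Opt3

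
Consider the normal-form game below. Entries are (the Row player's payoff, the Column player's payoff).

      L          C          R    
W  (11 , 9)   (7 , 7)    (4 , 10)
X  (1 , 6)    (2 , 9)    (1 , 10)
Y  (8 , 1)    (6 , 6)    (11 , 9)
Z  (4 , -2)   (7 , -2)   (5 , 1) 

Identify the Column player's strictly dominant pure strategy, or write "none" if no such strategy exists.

R

R vs L: W: 10>9, X: 10>6, Y: 9>1, Z: 1>-2.
R vs C: W: 10>7, X: 10>9, Y: 9>6, Z: 1>-2.
R strictly beats every other strategy against every opponent action, so it is strictly dominant.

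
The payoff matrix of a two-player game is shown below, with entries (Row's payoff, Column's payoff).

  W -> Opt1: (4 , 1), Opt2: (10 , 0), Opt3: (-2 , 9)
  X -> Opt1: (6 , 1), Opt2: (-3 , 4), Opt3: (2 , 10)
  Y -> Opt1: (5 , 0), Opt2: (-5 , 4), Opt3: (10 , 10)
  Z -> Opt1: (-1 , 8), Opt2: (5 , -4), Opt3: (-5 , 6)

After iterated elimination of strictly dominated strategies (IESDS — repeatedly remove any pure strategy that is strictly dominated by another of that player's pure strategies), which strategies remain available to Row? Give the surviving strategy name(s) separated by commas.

For Row, W strictly dominates Z on the remaining columns (Opt1: 4>-1, Opt2: 10>5, Opt3: -2>-5); eliminate Z.
For Column, Opt3 strictly dominates Opt1 on the remaining rows (W: 9>1, X: 10>1, Y: 10>0); eliminate Opt1.
Column Opt2 is eliminated: Opt3 beats it against every remaining row (W: 9>0, X: 10>4, Y: 10>4).
For Row, X strictly dominates W on the remaining columns (Opt3: 2>-2); eliminate W.
For Row, Y strictly dominates X on the remaining columns (Opt3: 10>2); eliminate X.
Among the remaining strategies, none is strictly dominated by another pure strategy of the same player, so the elimination stops.
Surviving strategies — Row: {Y}; Column: {Opt3}.

Y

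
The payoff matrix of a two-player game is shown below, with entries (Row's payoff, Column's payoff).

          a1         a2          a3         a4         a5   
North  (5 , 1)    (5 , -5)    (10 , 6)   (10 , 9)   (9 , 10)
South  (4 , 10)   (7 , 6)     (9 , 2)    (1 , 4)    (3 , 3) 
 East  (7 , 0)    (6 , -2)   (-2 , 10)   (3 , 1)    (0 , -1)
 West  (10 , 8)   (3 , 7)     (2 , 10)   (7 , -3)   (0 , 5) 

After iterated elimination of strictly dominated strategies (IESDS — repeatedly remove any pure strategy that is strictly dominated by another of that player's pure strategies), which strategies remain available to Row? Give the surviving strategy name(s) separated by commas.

North

Column's strategy a2 is strictly dominated by a1 (North: 1>-5, South: 10>6, East: 0>-2, West: 8>7) and is removed.
For Row, North strictly dominates South on the remaining columns (a1: 5>4, a3: 10>9, a4: 10>1, a5: 9>3); eliminate South.
Column a1 is eliminated: a3 beats it against every remaining row (North: 6>1, East: 10>0, West: 10>8).
Row East is eliminated: North beats it against every remaining column (a3: 10>-2, a4: 10>3, a5: 9>0).
Row's strategy West is strictly dominated by North (a3: 10>2, a4: 10>7, a5: 9>0) and is removed.
Column a3 is eliminated: a4 beats it against every remaining row (North: 9>6).
Column a4 is eliminated: a5 beats it against every remaining row (North: 10>9).
Among the remaining strategies, none is strictly dominated by another pure strategy of the same player, so the elimination stops.
Surviving strategies — Row: {North}; Column: {a5}.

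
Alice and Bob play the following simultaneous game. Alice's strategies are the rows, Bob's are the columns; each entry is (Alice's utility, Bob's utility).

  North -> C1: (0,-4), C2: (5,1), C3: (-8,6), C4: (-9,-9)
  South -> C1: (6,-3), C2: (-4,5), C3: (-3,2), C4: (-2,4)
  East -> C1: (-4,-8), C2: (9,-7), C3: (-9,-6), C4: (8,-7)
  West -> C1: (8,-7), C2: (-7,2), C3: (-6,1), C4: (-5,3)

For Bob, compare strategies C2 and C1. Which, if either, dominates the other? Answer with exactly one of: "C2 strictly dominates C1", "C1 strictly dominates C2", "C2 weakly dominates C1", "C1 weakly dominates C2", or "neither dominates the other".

C2 strictly dominates C1

Compare C2 to C1 across each opponent action: North: 1>-4, South: 5>-3, East: -7>-8, West: 2>-7.
Every comparison favours C2, so C2 strictly dominates C1.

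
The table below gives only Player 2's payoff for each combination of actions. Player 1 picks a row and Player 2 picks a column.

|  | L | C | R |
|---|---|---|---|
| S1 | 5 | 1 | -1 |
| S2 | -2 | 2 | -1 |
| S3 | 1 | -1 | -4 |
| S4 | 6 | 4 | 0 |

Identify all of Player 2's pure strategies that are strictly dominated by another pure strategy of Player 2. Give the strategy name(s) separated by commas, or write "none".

Nothing dominates L: C at S1 (5>1); R at S1 (5>-1).
C: no other strategy beats it everywhere (L at S2 (2>-2); R at S1 (1>-1)).
R: dominated, since C does at least as well everywhere (S1: 1>-1, S2: 2>-1, S3: -1>-4, S4: 4>0).

R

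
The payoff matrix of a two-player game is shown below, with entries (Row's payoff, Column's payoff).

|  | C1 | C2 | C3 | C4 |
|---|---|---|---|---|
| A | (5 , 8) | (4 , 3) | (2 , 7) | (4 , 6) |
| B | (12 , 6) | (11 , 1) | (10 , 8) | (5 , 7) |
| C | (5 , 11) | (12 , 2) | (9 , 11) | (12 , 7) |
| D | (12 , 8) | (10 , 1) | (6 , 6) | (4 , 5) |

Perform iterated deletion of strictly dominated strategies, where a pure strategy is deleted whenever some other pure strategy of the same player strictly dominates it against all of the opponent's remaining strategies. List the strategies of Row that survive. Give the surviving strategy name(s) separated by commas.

B, D

For Row, B strictly dominates A on the remaining columns (C1: 12>5, C2: 11>4, C3: 10>2, C4: 5>4); eliminate A.
For Column, C1 strictly dominates C2 on the remaining rows (B: 6>1, C: 11>2, D: 8>1); eliminate C2.
Column's strategy C4 is strictly dominated by C3 (B: 8>7, C: 11>7, D: 6>5) and is removed.
Row's strategy C is strictly dominated by B (C1: 12>5, C3: 10>9) and is removed.
Among the remaining strategies, none is strictly dominated by another pure strategy of the same player, so the elimination stops.
Surviving strategies — Row: {B, D}; Column: {C1, C3}.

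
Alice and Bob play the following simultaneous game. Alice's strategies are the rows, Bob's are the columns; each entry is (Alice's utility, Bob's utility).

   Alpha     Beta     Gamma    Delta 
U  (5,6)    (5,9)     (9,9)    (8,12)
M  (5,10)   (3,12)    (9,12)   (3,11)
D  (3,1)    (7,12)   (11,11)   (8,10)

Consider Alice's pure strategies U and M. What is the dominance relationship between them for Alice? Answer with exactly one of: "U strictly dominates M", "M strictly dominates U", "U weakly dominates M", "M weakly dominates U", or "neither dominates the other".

U weakly dominates M

Compare U to M across each opponent action: Alpha: 5=5, Beta: 5>3, Gamma: 9=9, Delta: 8>3.
U is at least as good everywhere and strictly better somewhere (tied only at Alpha, Gamma), so U weakly but not strictly dominates M.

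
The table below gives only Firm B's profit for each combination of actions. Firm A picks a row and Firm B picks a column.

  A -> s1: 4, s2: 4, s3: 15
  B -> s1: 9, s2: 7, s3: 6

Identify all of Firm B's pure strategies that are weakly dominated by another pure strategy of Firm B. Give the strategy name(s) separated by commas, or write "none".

s1 is not dominated — it holds its own against s2 at B (9>7); s3 at B (9>6).
s1 weakly dominates s2 — A: 4=4, B: 9>7.
s3 is not dominated — it holds its own against s1 at A (15>4); s2 at A (15>4).

s2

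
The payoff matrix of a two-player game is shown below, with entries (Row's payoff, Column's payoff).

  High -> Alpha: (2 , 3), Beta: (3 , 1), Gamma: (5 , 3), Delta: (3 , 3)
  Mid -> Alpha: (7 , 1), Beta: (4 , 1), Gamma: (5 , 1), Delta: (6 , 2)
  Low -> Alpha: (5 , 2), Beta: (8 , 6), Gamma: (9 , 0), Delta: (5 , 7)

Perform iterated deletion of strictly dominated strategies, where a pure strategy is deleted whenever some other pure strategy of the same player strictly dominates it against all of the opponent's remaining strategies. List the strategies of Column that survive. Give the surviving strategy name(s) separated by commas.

Delta

For Row, Low strictly dominates High on the remaining columns (Alpha: 5>2, Beta: 8>3, Gamma: 9>5, Delta: 5>3); eliminate High.
Column's strategy Alpha is strictly dominated by Delta (Mid: 2>1, Low: 7>2) and is removed.
Column's strategy Beta is strictly dominated by Delta (Mid: 2>1, Low: 7>6) and is removed.
Column's strategy Gamma is strictly dominated by Delta (Mid: 2>1, Low: 7>0) and is removed.
Row's strategy Low is strictly dominated by Mid (Delta: 6>5) and is removed.
Among the remaining strategies, none is strictly dominated by another pure strategy of the same player, so the elimination stops.
Surviving strategies — Row: {Mid}; Column: {Delta}.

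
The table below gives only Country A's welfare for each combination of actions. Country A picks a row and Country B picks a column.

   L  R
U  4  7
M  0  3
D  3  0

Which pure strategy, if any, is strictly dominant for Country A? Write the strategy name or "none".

U vs M: L: 4>0, R: 7>3.
U vs D: L: 4>3, R: 7>0.
U strictly beats every other strategy against every opponent action, so it is strictly dominant.

U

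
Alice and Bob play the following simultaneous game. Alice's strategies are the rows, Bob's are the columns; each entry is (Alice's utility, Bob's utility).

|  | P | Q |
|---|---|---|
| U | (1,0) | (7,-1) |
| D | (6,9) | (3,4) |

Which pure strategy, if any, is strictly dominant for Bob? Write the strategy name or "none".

P

P vs Q: U: 0>-1, D: 9>4.
P strictly beats every other strategy against every opponent action, so it is strictly dominant.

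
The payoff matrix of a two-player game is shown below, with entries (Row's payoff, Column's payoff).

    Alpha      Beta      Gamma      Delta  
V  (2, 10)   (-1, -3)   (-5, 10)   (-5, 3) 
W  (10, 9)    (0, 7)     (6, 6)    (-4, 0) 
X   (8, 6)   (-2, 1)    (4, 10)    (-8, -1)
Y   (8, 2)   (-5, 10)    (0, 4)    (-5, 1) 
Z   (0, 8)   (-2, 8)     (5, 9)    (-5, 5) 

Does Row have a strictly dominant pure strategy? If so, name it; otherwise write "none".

W

W vs V: Alpha: 10>2, Beta: 0>-1, Gamma: 6>-5, Delta: -4>-5.
W vs X: Alpha: 10>8, Beta: 0>-2, Gamma: 6>4, Delta: -4>-8.
W vs Y: Alpha: 10>8, Beta: 0>-5, Gamma: 6>0, Delta: -4>-5.
W vs Z: Alpha: 10>0, Beta: 0>-2, Gamma: 6>5, Delta: -4>-5.
W strictly beats every other strategy against every opponent action, so it is strictly dominant.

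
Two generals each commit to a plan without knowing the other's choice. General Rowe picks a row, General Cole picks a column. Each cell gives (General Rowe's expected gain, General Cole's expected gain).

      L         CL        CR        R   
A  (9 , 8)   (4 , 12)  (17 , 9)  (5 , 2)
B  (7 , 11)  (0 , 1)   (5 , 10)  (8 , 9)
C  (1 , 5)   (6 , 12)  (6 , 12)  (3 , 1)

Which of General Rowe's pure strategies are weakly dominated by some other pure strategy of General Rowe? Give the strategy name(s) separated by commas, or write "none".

A: no other strategy beats it everywhere (B at L (9>7); C at L (9>1)).
B is not dominated — it holds its own against A at R (8>5); C at L (7>1).
C is not dominated — it holds its own against A at CL (6>4); B at CL (6>0).

none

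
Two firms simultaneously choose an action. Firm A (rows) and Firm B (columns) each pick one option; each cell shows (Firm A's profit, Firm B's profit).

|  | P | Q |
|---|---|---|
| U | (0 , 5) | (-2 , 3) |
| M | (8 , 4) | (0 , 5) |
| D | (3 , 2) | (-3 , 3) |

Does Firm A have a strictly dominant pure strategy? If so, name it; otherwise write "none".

M

M vs U: P: 8>0, Q: 0>-2.
M vs D: P: 8>3, Q: 0>-3.
M strictly beats every other strategy against every opponent action, so it is strictly dominant.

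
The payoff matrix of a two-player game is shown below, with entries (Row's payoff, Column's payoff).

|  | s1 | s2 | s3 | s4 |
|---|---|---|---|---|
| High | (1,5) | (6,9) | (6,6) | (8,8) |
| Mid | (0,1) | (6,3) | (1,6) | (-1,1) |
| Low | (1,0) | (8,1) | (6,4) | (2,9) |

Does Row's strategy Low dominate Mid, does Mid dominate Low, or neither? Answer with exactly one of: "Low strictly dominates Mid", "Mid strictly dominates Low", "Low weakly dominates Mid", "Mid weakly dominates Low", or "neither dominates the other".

Low's payoffs vs Mid's, by Column's action — s1: 1>0, s2: 8>6, s3: 6>1, s4: 2>-1.
Every comparison favours Low, so Low strictly dominates Mid.

Low strictly dominates Mid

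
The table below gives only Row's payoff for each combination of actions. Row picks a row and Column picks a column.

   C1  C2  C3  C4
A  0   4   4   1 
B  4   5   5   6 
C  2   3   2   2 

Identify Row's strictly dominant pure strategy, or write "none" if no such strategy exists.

B vs A: C1: 4>0, C2: 5>4, C3: 5>4, C4: 6>1.
B vs C: C1: 4>2, C2: 5>3, C3: 5>2, C4: 6>2.
B strictly beats every other strategy against every opponent action, so it is strictly dominant.

B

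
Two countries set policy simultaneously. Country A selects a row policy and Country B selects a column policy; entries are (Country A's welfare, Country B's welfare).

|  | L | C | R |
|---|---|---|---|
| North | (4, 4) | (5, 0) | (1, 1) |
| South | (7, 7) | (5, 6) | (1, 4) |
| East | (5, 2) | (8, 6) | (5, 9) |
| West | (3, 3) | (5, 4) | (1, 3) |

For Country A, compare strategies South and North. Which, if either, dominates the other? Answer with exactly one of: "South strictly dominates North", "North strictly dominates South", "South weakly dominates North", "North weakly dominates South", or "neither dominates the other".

South weakly dominates North

South's payoffs vs North's, by Country B's action — L: 7>4, C: 5=5, R: 1=1.
South is at least as good everywhere and strictly better somewhere (tied only at C, R), so South weakly but not strictly dominates North.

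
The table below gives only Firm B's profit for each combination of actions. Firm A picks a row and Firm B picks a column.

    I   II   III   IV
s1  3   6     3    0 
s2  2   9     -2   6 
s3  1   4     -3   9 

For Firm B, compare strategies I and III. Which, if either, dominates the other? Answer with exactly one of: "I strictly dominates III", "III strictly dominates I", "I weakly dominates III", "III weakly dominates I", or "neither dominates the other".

I's payoffs vs III's, by Firm A's action — s1: 3=3, s2: 2>-2, s3: 1>-3.
I is at least as good everywhere and strictly better somewhere (tied only at s1), so I weakly but not strictly dominates III.

I weakly dominates III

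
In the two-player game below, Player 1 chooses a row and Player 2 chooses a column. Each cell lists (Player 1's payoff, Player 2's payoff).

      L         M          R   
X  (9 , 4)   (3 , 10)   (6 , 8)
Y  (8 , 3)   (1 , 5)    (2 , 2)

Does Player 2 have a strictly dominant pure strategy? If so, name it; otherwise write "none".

M vs L: X: 10>4, Y: 5>3.
M vs R: X: 10>8, Y: 5>2.
M strictly beats every other strategy against every opponent action, so it is strictly dominant.

M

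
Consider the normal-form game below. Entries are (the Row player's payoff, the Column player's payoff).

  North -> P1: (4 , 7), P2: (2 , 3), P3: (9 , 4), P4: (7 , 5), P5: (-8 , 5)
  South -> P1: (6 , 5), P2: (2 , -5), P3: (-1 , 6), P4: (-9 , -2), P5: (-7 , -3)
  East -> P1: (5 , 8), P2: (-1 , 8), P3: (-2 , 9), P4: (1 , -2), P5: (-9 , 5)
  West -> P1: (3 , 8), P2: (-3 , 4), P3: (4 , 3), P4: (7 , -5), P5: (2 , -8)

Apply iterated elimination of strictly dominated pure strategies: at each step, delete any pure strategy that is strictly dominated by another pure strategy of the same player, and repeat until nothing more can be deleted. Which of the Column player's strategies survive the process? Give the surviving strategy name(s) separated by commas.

Column P4 is eliminated: P1 beats it against every remaining row (North: 7>5, South: 5>-2, East: 8>-2, West: 8>-5).
Row East is eliminated: South beats it against every remaining column (P1: 6>5, P2: 2>-1, P3: -1>-2, P5: -7>-9).
For the Column player, P1 strictly dominates P2 on the remaining rows (North: 7>3, South: 5>-5, West: 8>4); eliminate P2.
For the Column player, P1 strictly dominates P5 on the remaining rows (North: 7>5, South: 5>-3, West: 8>-8); eliminate P5.
The Row player's strategy West is strictly dominated by North (P1: 4>3, P3: 9>4) and is removed.
Among the remaining strategies, none is strictly dominated by another pure strategy of the same player, so the elimination stops.
Surviving strategies — the Row player: {North, South}; the Column player: {P1, P3}.

P1, P3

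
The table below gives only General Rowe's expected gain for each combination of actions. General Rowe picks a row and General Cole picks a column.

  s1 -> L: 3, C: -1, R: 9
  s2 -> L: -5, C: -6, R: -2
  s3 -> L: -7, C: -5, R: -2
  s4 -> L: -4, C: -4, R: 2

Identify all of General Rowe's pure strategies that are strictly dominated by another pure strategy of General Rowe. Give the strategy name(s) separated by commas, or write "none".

Nothing dominates s1: s2 at L (3>-5); s3 at L (3>-7); s4 at L (3>-4).
s1 strictly dominates s2 — L: 3>-5, C: -1>-6, R: 9>-2.
s1 strictly dominates s3 — L: 3>-7, C: -1>-5, R: 9>-2.
s4 is strictly dominated by s1 (L: 3>-4, C: -1>-4, R: 9>2).

s2, s3, s4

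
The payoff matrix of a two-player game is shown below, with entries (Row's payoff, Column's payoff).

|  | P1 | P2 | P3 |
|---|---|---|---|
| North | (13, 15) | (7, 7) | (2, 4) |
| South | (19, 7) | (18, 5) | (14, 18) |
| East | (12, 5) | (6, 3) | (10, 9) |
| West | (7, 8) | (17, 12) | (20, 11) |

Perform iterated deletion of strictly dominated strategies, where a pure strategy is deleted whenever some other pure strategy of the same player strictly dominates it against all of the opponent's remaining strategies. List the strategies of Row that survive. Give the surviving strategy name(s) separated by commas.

For Row, South strictly dominates North on the remaining columns (P1: 19>13, P2: 18>7, P3: 14>2); eliminate North.
For Row, South strictly dominates East on the remaining columns (P1: 19>12, P2: 18>6, P3: 14>10); eliminate East.
Column P1 is eliminated: P3 beats it against every remaining row (South: 18>7, West: 11>8).
Among the remaining strategies, none is strictly dominated by another pure strategy of the same player, so the elimination stops.
Surviving strategies — Row: {South, West}; Column: {P2, P3}.

South, West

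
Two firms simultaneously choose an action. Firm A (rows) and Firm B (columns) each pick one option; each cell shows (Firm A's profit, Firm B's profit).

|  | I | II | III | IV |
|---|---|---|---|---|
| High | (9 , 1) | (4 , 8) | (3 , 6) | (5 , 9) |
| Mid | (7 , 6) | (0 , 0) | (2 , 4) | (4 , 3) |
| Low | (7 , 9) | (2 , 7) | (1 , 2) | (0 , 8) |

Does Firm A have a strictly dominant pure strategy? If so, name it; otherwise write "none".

High

High vs Mid: I: 9>7, II: 4>0, III: 3>2, IV: 5>4.
High vs Low: I: 9>7, II: 4>2, III: 3>1, IV: 5>0.
High strictly beats every other strategy against every opponent action, so it is strictly dominant.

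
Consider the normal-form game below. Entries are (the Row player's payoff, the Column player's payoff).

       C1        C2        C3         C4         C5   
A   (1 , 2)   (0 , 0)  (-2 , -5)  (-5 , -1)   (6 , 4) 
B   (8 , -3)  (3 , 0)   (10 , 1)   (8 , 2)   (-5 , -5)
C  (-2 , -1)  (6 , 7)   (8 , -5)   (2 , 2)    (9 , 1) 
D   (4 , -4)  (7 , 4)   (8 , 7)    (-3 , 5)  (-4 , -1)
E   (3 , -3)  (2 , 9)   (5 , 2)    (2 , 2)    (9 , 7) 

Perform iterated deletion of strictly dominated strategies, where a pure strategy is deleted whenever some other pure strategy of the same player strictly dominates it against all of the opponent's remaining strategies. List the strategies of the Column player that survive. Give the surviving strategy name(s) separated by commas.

The Row player's strategy A is strictly dominated by E (C1: 3>1, C2: 2>0, C3: 5>-2, C4: 2>-5, C5: 9>6) and is removed.
For the Column player, C2 strictly dominates C1 on the remaining rows (B: 0>-3, C: 7>-1, D: 4>-4, E: 9>-3); eliminate C1.
The Column player's strategy C5 is strictly dominated by C2 (B: 0>-5, C: 7>1, D: 4>-1, E: 9>7) and is removed.
For the Row player, B strictly dominates E on the remaining columns (C2: 3>2, C3: 10>5, C4: 8>2); eliminate E.
Among the remaining strategies, none is strictly dominated by another pure strategy of the same player, so the elimination stops.
Surviving strategies — the Row player: {B, C, D}; the Column player: {C2, C3, C4}.

C2, C3, C4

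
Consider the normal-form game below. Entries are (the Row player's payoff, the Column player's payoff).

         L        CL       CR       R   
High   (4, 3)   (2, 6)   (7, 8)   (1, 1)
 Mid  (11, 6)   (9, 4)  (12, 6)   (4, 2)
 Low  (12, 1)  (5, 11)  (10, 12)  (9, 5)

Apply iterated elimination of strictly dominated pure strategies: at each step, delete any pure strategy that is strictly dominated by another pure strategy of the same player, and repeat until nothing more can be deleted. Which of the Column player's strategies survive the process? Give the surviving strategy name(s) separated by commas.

L, CR

For the Row player, Mid strictly dominates High on the remaining columns (L: 11>4, CL: 9>2, CR: 12>7, R: 4>1); eliminate High.
For the Column player, CR strictly dominates CL on the remaining rows (Mid: 6>4, Low: 12>11); eliminate CL.
For the Column player, CR strictly dominates R on the remaining rows (Mid: 6>2, Low: 12>5); eliminate R.
Among the remaining strategies, none is strictly dominated by another pure strategy of the same player, so the elimination stops.
Surviving strategies — the Row player: {Mid, Low}; the Column player: {L, CR}.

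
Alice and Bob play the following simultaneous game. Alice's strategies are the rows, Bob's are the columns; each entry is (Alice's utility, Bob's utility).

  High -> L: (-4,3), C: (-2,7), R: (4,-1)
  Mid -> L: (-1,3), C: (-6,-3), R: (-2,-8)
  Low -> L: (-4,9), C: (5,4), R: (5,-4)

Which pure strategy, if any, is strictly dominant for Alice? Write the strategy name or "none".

none

High fails to dominate Mid at L (-4<-1).
Mid fails to dominate High at C (-6<-2).
Low fails to dominate High at L (-4=-4).
No single strategy dominates all the others.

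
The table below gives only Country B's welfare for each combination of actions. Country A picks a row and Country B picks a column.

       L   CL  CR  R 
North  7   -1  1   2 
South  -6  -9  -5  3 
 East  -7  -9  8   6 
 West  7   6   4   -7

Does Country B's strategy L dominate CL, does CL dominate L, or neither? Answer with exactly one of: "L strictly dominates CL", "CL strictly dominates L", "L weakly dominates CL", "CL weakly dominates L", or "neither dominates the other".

Compare L to CL across each choice by Country A: North: 7>-1, South: -6>-9, East: -7>-9, West: 7>6.
L gives a strictly higher payoff against each choice by Country A, so L strictly dominates CL.

L strictly dominates CL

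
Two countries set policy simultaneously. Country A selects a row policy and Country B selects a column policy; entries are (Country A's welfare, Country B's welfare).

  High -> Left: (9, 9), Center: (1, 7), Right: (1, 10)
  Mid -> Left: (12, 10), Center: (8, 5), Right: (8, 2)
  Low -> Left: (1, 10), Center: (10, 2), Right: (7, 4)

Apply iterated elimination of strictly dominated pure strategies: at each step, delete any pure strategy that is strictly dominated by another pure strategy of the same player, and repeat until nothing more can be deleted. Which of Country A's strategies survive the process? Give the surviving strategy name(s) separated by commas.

Mid

For Country A, Mid strictly dominates High on the remaining columns (Left: 12>9, Center: 8>1, Right: 8>1); eliminate High.
For Country B, Left strictly dominates Center on the remaining rows (Mid: 10>5, Low: 10>2); eliminate Center.
Row Low is eliminated: Mid beats it against every remaining column (Left: 12>1, Right: 8>7).
Column Right is eliminated: Left beats it against every remaining row (Mid: 10>2).
Among the remaining strategies, none is strictly dominated by another pure strategy of the same player, so the elimination stops.
Surviving strategies — Country A: {Mid}; Country B: {Left}.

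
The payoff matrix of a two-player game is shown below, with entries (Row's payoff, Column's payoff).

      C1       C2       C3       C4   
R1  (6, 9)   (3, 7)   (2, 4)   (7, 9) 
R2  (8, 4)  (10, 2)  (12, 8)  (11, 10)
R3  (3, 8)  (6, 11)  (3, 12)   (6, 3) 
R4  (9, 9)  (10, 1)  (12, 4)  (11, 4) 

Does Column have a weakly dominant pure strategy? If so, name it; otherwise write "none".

C1 fails to dominate C2 at R3 (8<11).
C2 fails to dominate C1 at R1 (7<9).
C3 fails to dominate C1 at R1 (4<9).
C4 fails to dominate C1 at R3 (3<8).
No single strategy dominates all the others.

none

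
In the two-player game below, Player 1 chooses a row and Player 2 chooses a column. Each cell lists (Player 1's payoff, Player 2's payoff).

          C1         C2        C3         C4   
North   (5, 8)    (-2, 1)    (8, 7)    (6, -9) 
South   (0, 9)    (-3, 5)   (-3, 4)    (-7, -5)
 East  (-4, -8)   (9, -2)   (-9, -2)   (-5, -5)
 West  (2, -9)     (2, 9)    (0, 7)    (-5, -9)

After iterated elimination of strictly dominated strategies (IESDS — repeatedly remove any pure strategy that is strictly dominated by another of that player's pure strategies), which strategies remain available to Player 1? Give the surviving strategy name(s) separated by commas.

North, East, West

For Player 1, North strictly dominates South on the remaining columns (C1: 5>0, C2: -2>-3, C3: 8>-3, C4: 6>-7); eliminate South.
Column C4 is eliminated: C2 beats it against every remaining row (North: 1>-9, East: -2>-5, West: 9>-9).
Among the remaining strategies, none is strictly dominated by another pure strategy of the same player, so the elimination stops.
Surviving strategies — Player 1: {North, East, West}; Player 2: {C1, C2, C3}.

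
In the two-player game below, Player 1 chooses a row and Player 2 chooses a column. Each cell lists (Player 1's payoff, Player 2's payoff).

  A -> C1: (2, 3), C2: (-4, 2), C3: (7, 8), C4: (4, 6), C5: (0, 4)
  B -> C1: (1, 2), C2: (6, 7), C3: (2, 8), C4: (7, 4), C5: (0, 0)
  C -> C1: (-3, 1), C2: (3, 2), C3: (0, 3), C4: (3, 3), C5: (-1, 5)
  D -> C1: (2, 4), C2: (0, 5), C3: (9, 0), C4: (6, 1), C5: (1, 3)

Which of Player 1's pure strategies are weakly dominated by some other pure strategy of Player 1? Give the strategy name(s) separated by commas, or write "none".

A, C

A is weakly dominated by D (C1: 2=2, C2: 0>-4, C3: 9>7, C4: 6>4, C5: 1>0).
B: no other strategy beats it everywhere (A at C2 (6>-4); C at C1 (1>-3); D at C2 (6>0)).
C: dominated, since B does at least as well everywhere (C1: 1>-3, C2: 6>3, C3: 2>0, C4: 7>3, C5: 0>-1).
Nothing dominates D: A at C2 (0>-4); B at C1 (2>1); C at C1 (2>-3).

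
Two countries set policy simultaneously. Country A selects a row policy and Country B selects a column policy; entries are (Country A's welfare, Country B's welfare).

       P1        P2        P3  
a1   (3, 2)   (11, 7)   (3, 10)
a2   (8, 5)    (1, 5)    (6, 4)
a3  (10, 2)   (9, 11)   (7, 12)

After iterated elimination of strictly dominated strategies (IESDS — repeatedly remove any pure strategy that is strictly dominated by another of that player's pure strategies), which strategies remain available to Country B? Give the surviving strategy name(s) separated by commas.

Row a2 is eliminated: a3 beats it against every remaining column (P1: 10>8, P2: 9>1, P3: 7>6).
For Country B, P2 strictly dominates P1 on the remaining rows (a1: 7>2, a3: 11>2); eliminate P1.
Column P2 is eliminated: P3 beats it against every remaining row (a1: 10>7, a3: 12>11).
Country A's strategy a1 is strictly dominated by a3 (P3: 7>3) and is removed.
Among the remaining strategies, none is strictly dominated by another pure strategy of the same player, so the elimination stops.
Surviving strategies — Country A: {a3}; Country B: {P3}.

P3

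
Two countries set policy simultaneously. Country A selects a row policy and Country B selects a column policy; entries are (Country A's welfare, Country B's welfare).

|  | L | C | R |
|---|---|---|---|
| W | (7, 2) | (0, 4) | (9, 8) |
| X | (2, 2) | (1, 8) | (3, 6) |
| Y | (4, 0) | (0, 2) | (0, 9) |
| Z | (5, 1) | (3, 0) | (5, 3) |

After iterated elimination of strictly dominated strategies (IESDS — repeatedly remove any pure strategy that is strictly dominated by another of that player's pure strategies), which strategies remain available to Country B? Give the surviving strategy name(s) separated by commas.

Country A's strategy X is strictly dominated by Z (L: 5>2, C: 3>1, R: 5>3) and is removed.
For Country A, Z strictly dominates Y on the remaining columns (L: 5>4, C: 3>0, R: 5>0); eliminate Y.
Country B's strategy L is strictly dominated by R (W: 8>2, Z: 3>1) and is removed.
Column C is eliminated: R beats it against every remaining row (W: 8>4, Z: 3>0).
Row Z is eliminated: W beats it against every remaining column (R: 9>5).
Among the remaining strategies, none is strictly dominated by another pure strategy of the same player, so the elimination stops.
Surviving strategies — Country A: {W}; Country B: {R}.

R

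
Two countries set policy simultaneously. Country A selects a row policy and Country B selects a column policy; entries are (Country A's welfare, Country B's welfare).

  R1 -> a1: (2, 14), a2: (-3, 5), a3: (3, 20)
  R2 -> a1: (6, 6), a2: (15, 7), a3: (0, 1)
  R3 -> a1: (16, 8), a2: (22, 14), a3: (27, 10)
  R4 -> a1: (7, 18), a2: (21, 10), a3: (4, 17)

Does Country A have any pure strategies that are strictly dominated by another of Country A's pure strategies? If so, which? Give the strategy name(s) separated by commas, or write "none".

R1, R2, R4

R1 is strictly dominated by R3 (a1: 16>2, a2: 22>-3, a3: 27>3).
R2: dominated, since R3 does at least as well everywhere (a1: 16>6, a2: 22>15, a3: 27>0).
R3: no other strategy beats it everywhere (R1 at a1 (16>2); R2 at a1 (16>6); R4 at a1 (16>7)).
R3 strictly dominates R4 — a1: 16>7, a2: 22>21, a3: 27>4.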